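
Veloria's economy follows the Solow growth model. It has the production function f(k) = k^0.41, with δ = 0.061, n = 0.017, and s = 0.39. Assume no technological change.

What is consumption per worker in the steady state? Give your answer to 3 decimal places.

c* = 1.867

Steady state requires s·f(k) = (n + δ)·k, i.e. s·k^α = (n + δ)·k.
Rearranging, k^(1−α) = s / (n + δ).
k^0.59 = 0.39 / (0.017 + 0.061) = 0.39 / 0.078 = 5.0000
k* = 5.0000^(1/0.59) ≈ 15.3001
y* = (k*)^α = 15.3001^0.41 ≈ 3.0600
c* = (1 − s)·y* = (1 − 0.39) × 3.0600 ≈ 1.8666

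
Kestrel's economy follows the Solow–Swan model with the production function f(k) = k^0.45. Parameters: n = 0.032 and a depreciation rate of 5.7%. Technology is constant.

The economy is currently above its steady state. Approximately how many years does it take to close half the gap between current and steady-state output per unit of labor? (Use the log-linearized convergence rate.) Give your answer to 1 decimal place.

Near the steady state the convergence rate is λ = (1 − α)(n + δ).
λ = (1 − 0.45) × 0.089 = 0.55 × 0.089 = 0.04895
Half-life = ln 2 / λ = 0.6931 / 0.04895 ≈ 14.16 years

about 14.2 years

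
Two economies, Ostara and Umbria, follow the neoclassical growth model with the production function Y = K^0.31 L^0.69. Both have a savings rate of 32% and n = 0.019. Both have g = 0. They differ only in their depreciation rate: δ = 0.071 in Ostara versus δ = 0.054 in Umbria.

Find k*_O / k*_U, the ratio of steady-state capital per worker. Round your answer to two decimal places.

ratio ≈ 0.74

Steady-state k* = [s/(n + δ)]^(1/(1−α)), so the ratio is [ (s_O/(n + δ)_O) / (s_U/(n + δ)_U) ]^1.4493.
s_O/(n + δ)_O = 0.32/0.090 = 3.5556; s_U/(n + δ)_U = 0.32/0.073 = 4.3836.
Ratio = (3.5556/4.3836)^1.4493 = 0.8111^1.4493 ≈ 0.7383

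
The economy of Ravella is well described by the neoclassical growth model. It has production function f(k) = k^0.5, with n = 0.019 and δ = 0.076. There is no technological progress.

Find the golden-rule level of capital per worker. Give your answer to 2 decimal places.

k_gold ≈ 27.70

The golden rule sets f'(k) = n + δ, i.e. α·k^(α−1) = n + δ.
So k^(1−α) = α / (n + δ) = 0.5 / 0.095 = 5.2632.
k_gold = 5.2632^(1/0.5) ≈ 27.7013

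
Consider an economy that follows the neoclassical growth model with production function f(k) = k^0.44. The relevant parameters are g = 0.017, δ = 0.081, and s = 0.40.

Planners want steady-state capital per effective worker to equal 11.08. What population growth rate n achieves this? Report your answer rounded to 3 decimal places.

n ≈ 0.006

At the steady state, Δk = 0, so s·k^α = (n + g + δ)·k.
So s / (n + g + δ) = (k*)^(1−α) = 11.08^0.56 = 3.8454.
Therefore n + g + δ = s / 3.8454 = 0.40 / 3.8454 = 0.1040, so n = 0.1040 − 0.098 = 0.0060.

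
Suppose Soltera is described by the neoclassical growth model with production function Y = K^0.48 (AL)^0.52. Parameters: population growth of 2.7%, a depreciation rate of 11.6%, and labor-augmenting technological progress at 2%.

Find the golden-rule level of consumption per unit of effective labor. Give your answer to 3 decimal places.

c_gold ≈ 1.409

At the golden rule, f'(k) = n + g + δ, so α·k^(α−1) = n + g + δ and k_gold = (α/(n + g + δ))^(1/(1−α)).
k_gold = (0.48/0.163)^(1/0.52) = 2.9448^1.9231 ≈ 7.9807
c_gold = f(k_gold) − (n + g + δ)·k_gold = 2.7101 − 0.163×7.9807 ≈ 1.4092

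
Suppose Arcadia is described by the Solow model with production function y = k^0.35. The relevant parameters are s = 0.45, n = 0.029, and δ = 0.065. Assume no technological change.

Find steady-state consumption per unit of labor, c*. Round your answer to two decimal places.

c* = 1.28

In steady state, investment equals break-even investment: s·k^α = (n + δ)·k.
Rearranging, k^(1−α) = s / (n + δ).
k^0.65 = 0.45 / (0.029 + 0.065) = 0.45 / 0.094 = 4.7872
k* = 4.7872^(1/0.65) ≈ 11.1245
y* = (k*)^α = 11.1245^0.35 ≈ 2.3238
c* = (1 − s)·y* = (1 − 0.45) × 2.3238 ≈ 1.2781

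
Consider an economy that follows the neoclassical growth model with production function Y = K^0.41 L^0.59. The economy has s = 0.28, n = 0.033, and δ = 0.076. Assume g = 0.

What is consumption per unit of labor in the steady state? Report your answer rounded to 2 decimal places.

c* ≈ 1.39

At the steady state, Δk = 0, so s·k^α = (n + δ)·k.
Rearranging, k^(1−α) = s / (n + δ).
k^0.59 = 0.28 / (0.033 + 0.076) = 0.28 / 0.109 = 2.5688
k* = 2.5688^(1/0.59) ≈ 4.9483
y* = (k*)^α = 4.9483^0.41 ≈ 1.9263
c* = (1 − s)·y* = (1 − 0.28) × 1.9263 ≈ 1.3869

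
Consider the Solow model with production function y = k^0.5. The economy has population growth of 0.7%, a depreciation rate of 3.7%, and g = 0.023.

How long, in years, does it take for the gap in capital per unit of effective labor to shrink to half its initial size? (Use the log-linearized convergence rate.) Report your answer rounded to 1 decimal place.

about 20.7 years

Near the steady state the convergence rate is λ = (1 − α)(n + g + δ).
λ = (1 − 0.5) × 0.067 = 0.5 × 0.067 = 0.0335
Half-life = ln 2 / λ = 0.6931 / 0.0335 ≈ 20.69 years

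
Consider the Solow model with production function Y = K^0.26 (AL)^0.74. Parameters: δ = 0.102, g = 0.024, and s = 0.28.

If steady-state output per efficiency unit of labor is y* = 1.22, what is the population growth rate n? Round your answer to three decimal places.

n ≈ 0.033

Steady state requires s·f(k) = (n + g + δ)·k, i.e. s·k^α = (n + g + δ)·k.
Since y* = [s/(n + g + δ)]^(α/(1−α)), we have s/(n + g + δ) = (y*)^((1−α)/α) = 1.22^2.8462 = 1.7612.
Therefore n + g + δ = s / 1.7612 = 0.28 / 1.7612 = 0.1590, so n = 0.1590 − 0.126 = 0.0330.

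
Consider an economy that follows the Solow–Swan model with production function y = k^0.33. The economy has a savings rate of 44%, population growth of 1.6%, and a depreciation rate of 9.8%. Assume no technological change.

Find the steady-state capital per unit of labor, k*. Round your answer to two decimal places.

k* = 7.51

Steady state requires s·f(k) = (n + δ)·k, i.e. s·k^α = (n + δ)·k.
Dividing both sides by k: k^(1−α) = s / (n + δ).
k^0.67 = 0.44 / (0.016 + 0.098) = 0.44 / 0.114 = 3.8596
k* = 3.8596^(1/0.67) ≈ 7.5065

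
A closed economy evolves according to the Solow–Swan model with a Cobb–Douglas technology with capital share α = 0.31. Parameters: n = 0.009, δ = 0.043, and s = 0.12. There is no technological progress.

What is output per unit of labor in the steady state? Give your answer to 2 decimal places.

y* = 1.46

In steady state, investment equals break-even investment: s·k^α = (n + δ)·k.
Rearranging, k^(1−α) = s / (n + δ).
k^0.69 = 0.12 / (0.009 + 0.043) = 0.12 / 0.052 = 2.3077
k* = 2.3077^(1/0.69) ≈ 3.3601
y* = (k*)^α = 3.3601^0.31 ≈ 1.4560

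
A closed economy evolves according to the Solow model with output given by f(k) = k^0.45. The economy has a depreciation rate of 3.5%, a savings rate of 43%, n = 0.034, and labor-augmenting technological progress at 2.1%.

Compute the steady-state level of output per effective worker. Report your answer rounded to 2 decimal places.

At the steady state, Δk = 0, so s·k^α = (n + g + δ)·k.
Dividing both sides by k: k^(1−α) = s / (n + g + δ).
k^0.55 = 0.43 / (0.034 + 0.021 + 0.035) = 0.43 / 0.090 = 4.7778
k* = 4.7778^(1/0.55) ≈ 17.1775
y* = (k*)^α = 17.1775^0.45 ≈ 3.5953

y* ≈ 3.60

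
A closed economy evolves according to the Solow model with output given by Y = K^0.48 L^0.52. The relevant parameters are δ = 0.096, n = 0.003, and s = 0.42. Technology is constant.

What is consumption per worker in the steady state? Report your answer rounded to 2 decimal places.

Steady state requires s·f(k) = (n + δ)·k, i.e. s·k^α = (n + δ)·k.
Dividing both sides by k: k^(1−α) = s / (n + δ).
k^0.52 = 0.42 / (0.003 + 0.096) = 0.42 / 0.099 = 4.2424
k* = 4.2424^(1/0.52) ≈ 16.1044
y* = (k*)^α = 16.1044^0.48 ≈ 3.7961
c* = (1 − s)·y* = (1 − 0.42) × 3.7961 ≈ 2.2017

c* ≈ 2.20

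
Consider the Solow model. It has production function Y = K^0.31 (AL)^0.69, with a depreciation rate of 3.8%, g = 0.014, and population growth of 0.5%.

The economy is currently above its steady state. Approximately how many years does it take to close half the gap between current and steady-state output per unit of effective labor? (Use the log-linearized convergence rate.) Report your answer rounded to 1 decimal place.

Near the steady state the convergence rate is λ = (1 − α)(n + g + δ).
λ = (1 − 0.31) × 0.057 = 0.69 × 0.057 = 0.03933
Half-life = ln 2 / λ = 0.6931 / 0.03933 ≈ 17.62 years

t_½ ≈ 17.6 years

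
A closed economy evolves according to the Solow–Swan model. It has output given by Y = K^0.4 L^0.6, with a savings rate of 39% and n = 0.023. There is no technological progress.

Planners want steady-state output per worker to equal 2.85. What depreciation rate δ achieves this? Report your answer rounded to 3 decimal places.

In steady state, investment equals break-even investment: s·k^α = (n + δ)·k.
Since y* = [s/(n + δ)]^(α/(1−α)), we have s/(n + δ) = (y*)^((1−α)/α) = 2.85^1.5 = 4.8114.
Therefore n + δ = s / 4.8114 = 0.39 / 4.8114 = 0.0811, so δ = 0.0811 − 0.023 = 0.0581.

δ ≈ 0.058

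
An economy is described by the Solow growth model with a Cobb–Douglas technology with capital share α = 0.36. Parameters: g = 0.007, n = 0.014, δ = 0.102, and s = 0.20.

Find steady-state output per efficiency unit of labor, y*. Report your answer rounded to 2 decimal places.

y* = 1.31

At the steady state, Δk = 0, so s·k^α = (n + g + δ)·k.
Rearranging, k^(1−α) = s / (n + g + δ).
k^0.64 = 0.20 / (0.014 + 0.007 + 0.102) = 0.20 / 0.123 = 1.6260
k* = 1.6260^(1/0.64) ≈ 2.1374
y* = (k*)^α = 2.1374^0.36 ≈ 1.3145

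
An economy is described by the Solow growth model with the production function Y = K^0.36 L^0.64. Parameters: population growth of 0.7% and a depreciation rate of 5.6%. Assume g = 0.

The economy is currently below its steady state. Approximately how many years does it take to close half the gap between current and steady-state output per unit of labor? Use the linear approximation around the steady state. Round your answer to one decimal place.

t_½ ≈ 17.2 years

Near the steady state the convergence rate is λ = (1 − α)(n + δ).
λ = (1 − 0.36) × 0.063 = 0.64 × 0.063 = 0.04032
Half-life = ln 2 / λ = 0.6931 / 0.04032 ≈ 17.19 years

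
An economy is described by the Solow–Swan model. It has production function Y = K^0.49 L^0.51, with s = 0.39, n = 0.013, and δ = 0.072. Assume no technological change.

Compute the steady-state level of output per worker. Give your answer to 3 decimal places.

At the steady state, Δk = 0, so s·k^α = (n + δ)·k.
Dividing both sides by k: k^(1−α) = s / (n + δ).
k^0.51 = 0.39 / (0.013 + 0.072) = 0.39 / 0.085 = 4.5882
k* = 4.5882^(1/0.51) ≈ 19.8307
y* = (k*)^α = 19.8307^0.49 ≈ 4.3221

y* ≈ 4.322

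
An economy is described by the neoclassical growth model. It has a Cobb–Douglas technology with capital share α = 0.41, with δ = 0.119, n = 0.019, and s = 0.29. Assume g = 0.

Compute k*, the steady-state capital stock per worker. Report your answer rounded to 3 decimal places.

In steady state, investment equals break-even investment: s·k^α = (n + δ)·k.
Dividing both sides by k: k^(1−α) = s / (n + δ).
k^0.59 = 0.29 / (0.019 + 0.119) = 0.29 / 0.138 = 2.1014
k* = 2.1014^(1/0.59) ≈ 3.5207

k* ≈ 3.521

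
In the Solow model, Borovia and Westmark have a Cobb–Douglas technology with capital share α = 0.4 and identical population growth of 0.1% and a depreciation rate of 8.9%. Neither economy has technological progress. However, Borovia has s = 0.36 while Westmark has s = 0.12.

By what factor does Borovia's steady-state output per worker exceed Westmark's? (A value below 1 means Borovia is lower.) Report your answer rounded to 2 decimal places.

ratio ≈ 2.08

Steady-state y* = [s/(n + δ)]^(α/(1−α)), so the ratio is [ (s_B/(n + δ)_B) / (s_W/(n + δ)_W) ]^0.6667.
s_B/(n + δ)_B = 0.36/0.090 = 4.0000; s_W/(n + δ)_W = 0.12/0.090 = 1.3333.
Ratio = (4.0000/1.3333)^0.6667 = 3.0001^0.6667 ≈ 2.0802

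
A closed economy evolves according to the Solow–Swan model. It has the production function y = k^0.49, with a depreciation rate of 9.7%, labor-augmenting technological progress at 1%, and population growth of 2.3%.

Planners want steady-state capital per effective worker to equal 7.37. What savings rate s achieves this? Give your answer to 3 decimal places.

At the steady state, Δk = 0, so s·k^α = (n + g + δ)·k.
So s / (n + g + δ) = (k*)^(1−α) = 7.37^0.51 = 2.7695.
Therefore s = 2.7695 × (n + g + δ) = 2.7695 × 0.130 = 0.3600.

s ≈ 0.360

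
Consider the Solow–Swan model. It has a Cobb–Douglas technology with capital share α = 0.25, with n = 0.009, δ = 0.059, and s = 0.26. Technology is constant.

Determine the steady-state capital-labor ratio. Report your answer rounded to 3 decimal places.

Steady state requires s·f(k) = (n + δ)·k, i.e. s·k^α = (n + δ)·k.
Dividing both sides by k: k^(1−α) = s / (n + δ).
k^0.75 = 0.26 / (0.009 + 0.059) = 0.26 / 0.068 = 3.8235
k* = 3.8235^(1/0.75) ≈ 5.9788

k* ≈ 5.979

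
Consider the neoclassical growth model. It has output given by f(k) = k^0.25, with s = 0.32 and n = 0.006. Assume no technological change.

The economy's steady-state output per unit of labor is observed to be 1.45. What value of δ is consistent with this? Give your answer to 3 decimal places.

δ ≈ 0.099

In steady state, investment equals break-even investment: s·k^α = (n + δ)·k.
Since y* = [s/(n + δ)]^(α/(1−α)), we have s/(n + δ) = (y*)^((1−α)/α) = 1.45^3 = 3.0486.
Therefore n + δ = s / 3.0486 = 0.32 / 3.0486 = 0.1050, so δ = 0.1050 − 0.006 = 0.0990.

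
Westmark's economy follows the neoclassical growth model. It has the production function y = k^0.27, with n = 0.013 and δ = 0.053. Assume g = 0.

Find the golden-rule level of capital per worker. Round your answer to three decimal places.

The golden rule sets f'(k) = n + δ, i.e. α·k^(α−1) = n + δ.
So k^(1−α) = α / (n + δ) = 0.27 / 0.066 = 4.0909.
k_gold = 4.0909^(1/0.73) ≈ 6.8882

k_gold ≈ 6.888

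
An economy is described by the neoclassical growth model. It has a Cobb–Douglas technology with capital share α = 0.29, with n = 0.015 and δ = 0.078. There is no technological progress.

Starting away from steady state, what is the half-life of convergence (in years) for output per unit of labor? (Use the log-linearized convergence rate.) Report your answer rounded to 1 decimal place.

Near the steady state the convergence rate is λ = (1 − α)(n + δ).
λ = (1 − 0.29) × 0.093 = 0.71 × 0.093 = 0.06603
Half-life = ln 2 / λ = 0.6931 / 0.06603 ≈ 10.50 years

t_½ ≈ 10.5 years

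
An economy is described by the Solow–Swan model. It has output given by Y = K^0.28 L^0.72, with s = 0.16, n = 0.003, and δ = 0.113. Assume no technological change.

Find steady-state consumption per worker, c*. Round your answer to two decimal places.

Steady state requires s·f(k) = (n + δ)·k, i.e. s·k^α = (n + δ)·k.
Rearranging, k^(1−α) = s / (n + δ).
k^0.72 = 0.16 / (0.003 + 0.113) = 0.16 / 0.116 = 1.3793
k* = 1.3793^(1/0.72) ≈ 1.5630
y* = (k*)^α = 1.5630^0.28 ≈ 1.1332
c* = (1 − s)·y* = (1 − 0.16) × 1.1332 ≈ 0.9519

c* = 0.95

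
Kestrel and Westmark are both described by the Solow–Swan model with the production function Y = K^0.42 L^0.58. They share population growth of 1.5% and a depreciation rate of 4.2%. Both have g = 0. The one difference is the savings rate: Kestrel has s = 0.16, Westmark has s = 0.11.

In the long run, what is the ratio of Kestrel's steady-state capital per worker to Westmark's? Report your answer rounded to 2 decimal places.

Steady-state k* = [s/(n + δ)]^(1/(1−α)), so the ratio is [ (s_K/(n + δ)_K) / (s_W/(n + δ)_W) ]^1.7241.
s_K/(n + δ)_K = 0.16/0.057 = 2.8070; s_W/(n + δ)_W = 0.11/0.057 = 1.9298.
Ratio = (2.8070/1.9298)^1.7241 = 1.4546^1.7241 ≈ 1.9080

k*_K / k*_W ≈ 1.91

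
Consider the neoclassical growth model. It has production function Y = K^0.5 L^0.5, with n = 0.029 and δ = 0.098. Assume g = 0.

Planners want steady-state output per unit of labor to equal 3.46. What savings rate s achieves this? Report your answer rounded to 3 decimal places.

s ≈ 0.439

At the steady state, Δk = 0, so s·k^α = (n + δ)·k.
Since y* = [s/(n + δ)]^(α/(1−α)), we have s/(n + δ) = (y*)^((1−α)/α) = 3.46^1 = 3.4600.
Therefore s = 3.4600 × (n + δ) = 3.4600 × 0.127 = 0.4394.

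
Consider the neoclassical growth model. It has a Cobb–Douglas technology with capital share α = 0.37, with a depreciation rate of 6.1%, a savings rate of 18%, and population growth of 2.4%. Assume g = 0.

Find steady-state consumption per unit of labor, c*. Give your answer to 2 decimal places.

c* = 1.27

At the steady state, Δk = 0, so s·k^α = (n + δ)·k.
Dividing both sides by k: k^(1−α) = s / (n + δ).
k^0.63 = 0.18 / (0.024 + 0.061) = 0.18 / 0.085 = 2.1176
k* = 2.1176^(1/0.63) ≈ 3.2901
y* = (k*)^α = 3.2901^0.37 ≈ 1.5537
c* = (1 − s)·y* = (1 − 0.18) × 1.5537 ≈ 1.2740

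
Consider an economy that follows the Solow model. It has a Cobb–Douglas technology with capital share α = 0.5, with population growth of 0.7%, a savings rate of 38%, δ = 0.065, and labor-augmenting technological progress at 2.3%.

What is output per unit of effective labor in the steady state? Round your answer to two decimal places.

Steady state requires s·f(k) = (n + g + δ)·k, i.e. s·k^α = (n + g + δ)·k.
Rearranging, k^(1−α) = s / (n + g + δ).
k^0.5 = 0.38 / (0.007 + 0.023 + 0.065) = 0.38 / 0.095 = 4.0000
k* = 4.0000^(1/0.5) ≈ 16.0000
y* = (k*)^α = 16.0000^0.5 ≈ 4.0000

y* = 4.00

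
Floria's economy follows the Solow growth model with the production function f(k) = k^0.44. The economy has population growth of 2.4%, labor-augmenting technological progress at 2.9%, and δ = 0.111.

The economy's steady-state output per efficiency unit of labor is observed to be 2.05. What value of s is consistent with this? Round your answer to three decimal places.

In steady state, investment equals break-even investment: s·k^α = (n + g + δ)·k.
Since y* = [s/(n + g + δ)]^(α/(1−α)), we have s/(n + g + δ) = (y*)^((1−α)/α) = 2.05^1.2727 = 2.4933.
Therefore s = 2.4933 × (n + g + δ) = 2.4933 × 0.164 = 0.4089.

s ≈ 0.409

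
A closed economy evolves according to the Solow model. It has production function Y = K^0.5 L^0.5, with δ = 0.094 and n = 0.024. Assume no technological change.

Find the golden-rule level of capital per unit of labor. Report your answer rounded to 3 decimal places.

k_gold ≈ 17.955

The golden rule sets f'(k) = n + δ, i.e. α·k^(α−1) = n + δ.
So k^(1−α) = α / (n + δ) = 0.5 / 0.118 = 4.2373.
k_gold = 4.2373^(1/0.5) ≈ 17.9547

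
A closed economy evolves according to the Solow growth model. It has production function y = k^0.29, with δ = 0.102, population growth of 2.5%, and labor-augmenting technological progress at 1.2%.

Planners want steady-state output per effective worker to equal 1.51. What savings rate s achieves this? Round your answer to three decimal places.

In steady state, investment equals break-even investment: s·k^α = (n + g + δ)·k.
Since y* = [s/(n + g + δ)]^(α/(1−α)), we have s/(n + g + δ) = (y*)^((1−α)/α) = 1.51^2.4483 = 2.7428.
Therefore s = 2.7428 × (n + g + δ) = 2.7428 × 0.139 = 0.3812.

s ≈ 0.381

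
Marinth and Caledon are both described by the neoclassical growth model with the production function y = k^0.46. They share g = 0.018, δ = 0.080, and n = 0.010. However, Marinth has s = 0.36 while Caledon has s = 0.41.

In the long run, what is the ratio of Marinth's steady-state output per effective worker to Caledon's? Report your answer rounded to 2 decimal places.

y*_M / y*_C ≈ 0.90

Steady-state y* = [s/(n + g + δ)]^(α/(1−α)), so the ratio is [ (s_M/(n + g + δ)_M) / (s_C/(n + g + δ)_C) ]^0.8519.
s_M/(n + g + δ)_M = 0.36/0.108 = 3.3333; s_C/(n + g + δ)_C = 0.41/0.108 = 3.7963.
Ratio = (3.3333/3.7963)^0.8519 = 0.8780^0.8519 ≈ 0.8951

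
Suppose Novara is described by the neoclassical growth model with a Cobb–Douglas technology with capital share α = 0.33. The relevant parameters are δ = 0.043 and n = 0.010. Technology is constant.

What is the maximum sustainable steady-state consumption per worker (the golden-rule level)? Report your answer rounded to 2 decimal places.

At the golden rule, f'(k) = n + δ, so α·k^(α−1) = n + δ and k_gold = (α/(n + δ))^(1/(1−α)).
k_gold = (0.33/0.053)^(1/0.67) = 6.2264^1.4925 ≈ 15.3249
c_gold = f(k_gold) − (n + δ)·k_gold = 2.4614 − 0.053×15.3249 ≈ 1.6492

c_gold ≈ 1.65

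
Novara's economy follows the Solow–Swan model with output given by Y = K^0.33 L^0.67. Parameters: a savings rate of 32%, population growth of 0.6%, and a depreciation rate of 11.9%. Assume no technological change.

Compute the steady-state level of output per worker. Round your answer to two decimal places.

At the steady state, Δk = 0, so s·k^α = (n + δ)·k.
Rearranging, k^(1−α) = s / (n + δ).
k^0.67 = 0.32 / (0.006 + 0.119) = 0.32 / 0.125 = 2.5600
k* = 2.5600^(1/0.67) ≈ 4.0674
y* = (k*)^α = 4.0674^0.33 ≈ 1.5888

y* = 1.59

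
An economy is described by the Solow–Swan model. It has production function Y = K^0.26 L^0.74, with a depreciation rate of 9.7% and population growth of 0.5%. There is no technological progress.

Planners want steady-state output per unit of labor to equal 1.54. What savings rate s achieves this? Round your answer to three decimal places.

s ≈ 0.349

Steady state requires s·f(k) = (n + δ)·k, i.e. s·k^α = (n + δ)·k.
Since y* = [s/(n + δ)]^(α/(1−α)), we have s/(n + δ) = (y*)^((1−α)/α) = 1.54^2.8462 = 3.4176.
Therefore s = 3.4176 × (n + δ) = 3.4176 × 0.102 = 0.3486.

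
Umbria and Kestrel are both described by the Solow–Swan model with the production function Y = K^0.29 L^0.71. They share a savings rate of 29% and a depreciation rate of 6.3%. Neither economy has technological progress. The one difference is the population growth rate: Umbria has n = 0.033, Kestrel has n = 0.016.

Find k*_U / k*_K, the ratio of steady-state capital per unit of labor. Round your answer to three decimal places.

k*_U / k*_K ≈ 0.760

Steady-state k* = [s/(n + δ)]^(1/(1−α)), so the ratio is [ (s_U/(n + δ)_U) / (s_K/(n + δ)_K) ]^1.4085.
s_U/(n + δ)_U = 0.29/0.096 = 3.0208; s_K/(n + δ)_K = 0.29/0.079 = 3.6709.
Ratio = (3.0208/3.6709)^1.4085 = 0.8229^1.4085 ≈ 0.7599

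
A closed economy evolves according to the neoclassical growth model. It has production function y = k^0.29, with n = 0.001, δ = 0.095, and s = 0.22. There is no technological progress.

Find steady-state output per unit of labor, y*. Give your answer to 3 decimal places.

y* ≈ 1.403

In steady state, investment equals break-even investment: s·k^α = (n + δ)·k.
Rearranging, k^(1−α) = s / (n + δ).
k^0.71 = 0.22 / (0.001 + 0.095) = 0.22 / 0.096 = 2.2917
k* = 2.2917^(1/0.71) ≈ 3.2156
y* = (k*)^α = 3.2156^0.29 ≈ 1.4032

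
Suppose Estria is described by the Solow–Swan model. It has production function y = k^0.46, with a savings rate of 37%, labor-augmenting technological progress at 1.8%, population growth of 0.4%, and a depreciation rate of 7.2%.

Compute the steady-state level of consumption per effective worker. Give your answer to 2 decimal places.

At the steady state, Δk = 0, so s·k^α = (n + g + δ)·k.
Rearranging, k^(1−α) = s / (n + g + δ).
k^0.54 = 0.37 / (0.004 + 0.018 + 0.072) = 0.37 / 0.094 = 3.9362
k* = 3.9362^(1/0.54) ≈ 12.6472
y* = (k*)^α = 12.6472^0.46 ≈ 3.2130
c* = (1 − s)·y* = (1 − 0.37) × 3.2130 ≈ 2.0242

c* ≈ 2.02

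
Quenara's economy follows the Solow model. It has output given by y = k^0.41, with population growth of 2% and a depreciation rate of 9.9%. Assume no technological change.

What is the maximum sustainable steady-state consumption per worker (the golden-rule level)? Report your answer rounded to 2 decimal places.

At the golden rule, f'(k) = n + δ, so α·k^(α−1) = n + δ and k_gold = (α/(n + δ))^(1/(1−α)).
k_gold = (0.41/0.119)^(1/0.59) = 3.4454^1.6949 ≈ 8.1389
c_gold = f(k_gold) − (n + δ)·k_gold = 2.3623 − 0.119×8.1389 ≈ 1.3938

c_gold ≈ 1.39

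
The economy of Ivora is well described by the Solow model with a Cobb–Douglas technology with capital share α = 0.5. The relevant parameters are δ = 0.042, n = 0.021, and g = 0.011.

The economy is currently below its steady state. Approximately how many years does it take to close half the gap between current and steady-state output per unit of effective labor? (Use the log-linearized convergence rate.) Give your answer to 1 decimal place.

about 18.7 years

Near the steady state the convergence rate is λ = (1 − α)(n + g + δ).
λ = (1 − 0.5) × 0.074 = 0.5 × 0.074 = 0.0370
Half-life = ln 2 / λ = 0.6931 / 0.0370 ≈ 18.73 years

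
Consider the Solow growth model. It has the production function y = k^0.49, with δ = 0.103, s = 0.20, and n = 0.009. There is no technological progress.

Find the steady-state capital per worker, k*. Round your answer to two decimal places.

At the steady state, Δk = 0, so s·k^α = (n + δ)·k.
Dividing both sides by k: k^(1−α) = s / (n + δ).
k^0.51 = 0.20 / (0.009 + 0.103) = 0.20 / 0.112 = 1.7857
k* = 1.7857^(1/0.51) ≈ 3.1170

k* ≈ 3.12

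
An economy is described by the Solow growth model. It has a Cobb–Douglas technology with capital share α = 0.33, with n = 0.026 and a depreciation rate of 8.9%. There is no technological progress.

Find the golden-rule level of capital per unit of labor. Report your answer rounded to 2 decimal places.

The golden rule sets f'(k) = n + δ, i.e. α·k^(α−1) = n + δ.
So k^(1−α) = α / (n + δ) = 0.33 / 0.115 = 2.8696.
k_gold = 2.8696^(1/0.67) ≈ 4.8230

k_gold ≈ 4.82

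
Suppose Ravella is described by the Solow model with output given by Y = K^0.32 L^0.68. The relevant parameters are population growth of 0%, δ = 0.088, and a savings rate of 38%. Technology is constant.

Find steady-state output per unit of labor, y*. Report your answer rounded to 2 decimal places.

In steady state, investment equals break-even investment: s·k^α = (n + δ)·k.
Rearranging, k^(1−α) = s / (n + δ).
k^0.68 = 0.38 / (0.000 + 0.088) = 0.38 / 0.088 = 4.3182
k* = 4.3182^(1/0.68) ≈ 8.5955
y* = (k*)^α = 8.5955^0.32 ≈ 1.9905

y* = 1.99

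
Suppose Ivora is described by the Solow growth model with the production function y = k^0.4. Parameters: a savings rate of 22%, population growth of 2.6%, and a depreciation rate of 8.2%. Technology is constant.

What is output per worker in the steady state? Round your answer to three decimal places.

y* ≈ 1.607

At the steady state, Δk = 0, so s·k^α = (n + δ)·k.
Dividing both sides by k: k^(1−α) = s / (n + δ).
k^0.6 = 0.22 / (0.026 + 0.082) = 0.22 / 0.108 = 2.0370
k* = 2.0370^(1/0.6) ≈ 3.2733
y* = (k*)^α = 3.2733^0.4 ≈ 1.6069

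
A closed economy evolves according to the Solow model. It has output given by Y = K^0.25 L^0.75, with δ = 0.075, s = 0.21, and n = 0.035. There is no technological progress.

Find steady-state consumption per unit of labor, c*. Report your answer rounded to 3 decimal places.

c* ≈ 0.980

In steady state, investment equals break-even investment: s·k^α = (n + δ)·k.
Dividing both sides by k: k^(1−α) = s / (n + δ).
k^0.75 = 0.21 / (0.035 + 0.075) = 0.21 / 0.110 = 1.9091
k* = 1.9091^(1/0.75) ≈ 2.3683
y* = (k*)^α = 2.3683^0.25 ≈ 1.2405
c* = (1 − s)·y* = (1 − 0.21) × 1.2405 ≈ 0.9800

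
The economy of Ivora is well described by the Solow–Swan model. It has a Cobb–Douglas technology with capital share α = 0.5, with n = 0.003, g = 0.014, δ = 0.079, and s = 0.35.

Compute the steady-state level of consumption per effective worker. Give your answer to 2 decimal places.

c* ≈ 2.37

Steady state requires s·f(k) = (n + g + δ)·k, i.e. s·k^α = (n + g + δ)·k.
Rearranging, k^(1−α) = s / (n + g + δ).
k^0.5 = 0.35 / (0.003 + 0.014 + 0.079) = 0.35 / 0.096 = 3.6458
k* = 3.6458^(1/0.5) ≈ 13.2919
y* = (k*)^α = 13.2919^0.5 ≈ 3.6458
c* = (1 − s)·y* = (1 − 0.35) × 3.6458 ≈ 2.3698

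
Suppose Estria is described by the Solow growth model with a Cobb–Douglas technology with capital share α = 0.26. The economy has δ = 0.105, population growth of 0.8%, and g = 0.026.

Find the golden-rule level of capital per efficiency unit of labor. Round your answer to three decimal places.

The golden rule sets f'(k) = n + g + δ, i.e. α·k^(α−1) = n + g + δ.
So k^(1−α) = α / (n + g + δ) = 0.26 / 0.139 = 1.8705.
k_gold = 1.8705^(1/0.74) ≈ 2.3308

k_gold ≈ 2.331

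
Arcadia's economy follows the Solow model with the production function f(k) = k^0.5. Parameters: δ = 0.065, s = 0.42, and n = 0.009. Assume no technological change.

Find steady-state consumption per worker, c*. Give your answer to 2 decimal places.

c* ≈ 3.29

In steady state, investment equals break-even investment: s·k^α = (n + δ)·k.
Rearranging, k^(1−α) = s / (n + δ).
k^0.5 = 0.42 / (0.009 + 0.065) = 0.42 / 0.074 = 5.6757
k* = 5.6757^(1/0.5) ≈ 32.2136
y* = (k*)^α = 32.2136^0.5 ≈ 5.6757
c* = (1 − s)·y* = (1 − 0.42) × 5.6757 ≈ 3.2919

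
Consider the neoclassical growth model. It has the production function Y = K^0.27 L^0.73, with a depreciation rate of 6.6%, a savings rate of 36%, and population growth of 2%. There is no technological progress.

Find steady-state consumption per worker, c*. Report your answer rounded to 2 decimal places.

c* = 1.09

At the steady state, Δk = 0, so s·k^α = (n + δ)·k.
Dividing both sides by k: k^(1−α) = s / (n + δ).
k^0.73 = 0.36 / (0.020 + 0.066) = 0.36 / 0.086 = 4.1860
k* = 4.1860^(1/0.73) ≈ 7.1085
y* = (k*)^α = 7.1085^0.27 ≈ 1.6982
c* = (1 − s)·y* = (1 − 0.36) × 1.6982 ≈ 1.0868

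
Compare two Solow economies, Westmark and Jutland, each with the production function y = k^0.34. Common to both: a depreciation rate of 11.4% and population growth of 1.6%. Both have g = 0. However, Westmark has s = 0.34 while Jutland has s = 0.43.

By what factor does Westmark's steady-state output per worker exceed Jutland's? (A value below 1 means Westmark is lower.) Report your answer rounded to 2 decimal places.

y*_W / y*_J ≈ 0.89

Steady-state y* = [s/(n + δ)]^(α/(1−α)), so the ratio is [ (s_W/(n + δ)_W) / (s_J/(n + δ)_J) ]^0.5152.
s_W/(n + δ)_W = 0.34/0.130 = 2.6154; s_J/(n + δ)_J = 0.43/0.130 = 3.3077.
Ratio = (2.6154/3.3077)^0.5152 = 0.7907^0.5152 ≈ 0.8860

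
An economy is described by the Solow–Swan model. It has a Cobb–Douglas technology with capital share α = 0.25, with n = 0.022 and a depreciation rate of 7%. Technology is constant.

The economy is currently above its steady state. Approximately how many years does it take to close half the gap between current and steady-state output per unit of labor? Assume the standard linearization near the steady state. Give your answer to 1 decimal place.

Near the steady state the convergence rate is λ = (1 − α)(n + δ).
λ = (1 − 0.25) × 0.092 = 0.75 × 0.092 = 0.0690
Half-life = ln 2 / λ = 0.6931 / 0.0690 ≈ 10.04 years

t_½ ≈ 10.0 years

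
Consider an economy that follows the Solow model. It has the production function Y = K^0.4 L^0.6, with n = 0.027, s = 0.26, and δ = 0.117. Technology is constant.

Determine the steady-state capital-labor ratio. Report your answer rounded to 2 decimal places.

k* = 2.68

At the steady state, Δk = 0, so s·k^α = (n + δ)·k.
Dividing both sides by k: k^(1−α) = s / (n + δ).
k^0.6 = 0.26 / (0.027 + 0.117) = 0.26 / 0.144 = 1.8056
k* = 1.8056^(1/0.6) ≈ 2.6773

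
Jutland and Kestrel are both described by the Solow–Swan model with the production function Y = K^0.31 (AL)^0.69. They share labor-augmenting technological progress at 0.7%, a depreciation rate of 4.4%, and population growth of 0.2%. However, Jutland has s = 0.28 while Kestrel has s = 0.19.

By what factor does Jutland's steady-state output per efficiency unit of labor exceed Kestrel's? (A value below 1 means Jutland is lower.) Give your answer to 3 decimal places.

Steady-state y* = [s/(n + g + δ)]^(α/(1−α)), so the ratio is [ (s_J/(n + g + δ)_J) / (s_K/(n + g + δ)_K) ]^0.4493.
s_J/(n + g + δ)_J = 0.28/0.053 = 5.2830; s_K/(n + g + δ)_K = 0.19/0.053 = 3.5849.
Ratio = (5.2830/3.5849)^0.4493 = 1.4737^0.4493 ≈ 1.1903

ratio ≈ 1.190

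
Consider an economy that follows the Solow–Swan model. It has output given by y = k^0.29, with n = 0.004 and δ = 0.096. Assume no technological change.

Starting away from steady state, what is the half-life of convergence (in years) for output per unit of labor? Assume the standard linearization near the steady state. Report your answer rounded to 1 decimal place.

half-life ≈ 9.8 years

Near the steady state the convergence rate is λ = (1 − α)(n + δ).
λ = (1 − 0.29) × 0.100 = 0.71 × 0.100 = 0.0710
Half-life = ln 2 / λ = 0.6931 / 0.0710 ≈ 9.76 years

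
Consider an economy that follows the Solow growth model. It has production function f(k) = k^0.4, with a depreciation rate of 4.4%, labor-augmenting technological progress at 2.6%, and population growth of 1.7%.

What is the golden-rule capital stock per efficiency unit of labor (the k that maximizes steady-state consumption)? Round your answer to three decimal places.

k_gold ≈ 12.713

The golden rule sets f'(k) = n + g + δ, i.e. α·k^(α−1) = n + g + δ.
So k^(1−α) = α / (n + g + δ) = 0.4 / 0.087 = 4.5977.
k_gold = 4.5977^(1/0.6) ≈ 12.7126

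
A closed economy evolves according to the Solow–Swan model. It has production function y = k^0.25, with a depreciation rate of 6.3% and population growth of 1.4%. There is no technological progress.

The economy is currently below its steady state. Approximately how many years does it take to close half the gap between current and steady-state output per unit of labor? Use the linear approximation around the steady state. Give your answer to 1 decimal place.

Near the steady state the convergence rate is λ = (1 − α)(n + δ).
λ = (1 − 0.25) × 0.077 = 0.75 × 0.077 = 0.05775
Half-life = ln 2 / λ = 0.6931 / 0.05775 ≈ 12.00 years

t_½ ≈ 12.0 years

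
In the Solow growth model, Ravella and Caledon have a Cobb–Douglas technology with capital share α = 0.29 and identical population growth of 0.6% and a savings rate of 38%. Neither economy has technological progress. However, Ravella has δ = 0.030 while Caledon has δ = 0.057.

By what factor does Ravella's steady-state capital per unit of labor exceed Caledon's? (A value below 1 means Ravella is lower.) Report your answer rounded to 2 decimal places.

k*_R / k*_C ≈ 2.20

Steady-state k* = [s/(n + δ)]^(1/(1−α)), so the ratio is [ (s_R/(n + δ)_R) / (s_C/(n + δ)_C) ]^1.4085.
s_R/(n + δ)_R = 0.38/0.036 = 10.5556; s_C/(n + δ)_C = 0.38/0.063 = 6.0317.
Ratio = (10.5556/6.0317)^1.4085 = 1.7500^1.4085 ≈ 2.1995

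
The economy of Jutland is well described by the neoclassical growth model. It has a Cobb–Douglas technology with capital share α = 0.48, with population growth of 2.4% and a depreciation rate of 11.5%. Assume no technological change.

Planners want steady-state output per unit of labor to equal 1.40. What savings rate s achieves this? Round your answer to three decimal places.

s ≈ 0.200

At the steady state, Δk = 0, so s·k^α = (n + δ)·k.
Since y* = [s/(n + δ)]^(α/(1−α)), we have s/(n + δ) = (y*)^((1−α)/α) = 1.40^1.0833 = 1.4398.
Therefore s = 1.4398 × (n + δ) = 1.4398 × 0.139 = 0.2001.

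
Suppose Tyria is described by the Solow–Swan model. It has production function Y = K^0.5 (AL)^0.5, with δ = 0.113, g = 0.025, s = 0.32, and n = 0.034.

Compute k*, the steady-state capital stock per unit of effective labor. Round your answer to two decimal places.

k* ≈ 3.46

At the steady state, Δk = 0, so s·k^α = (n + g + δ)·k.
Rearranging, k^(1−α) = s / (n + g + δ).
k^0.5 = 0.32 / (0.034 + 0.025 + 0.113) = 0.32 / 0.172 = 1.8605
k* = 1.8605^(1/0.5) ≈ 3.4615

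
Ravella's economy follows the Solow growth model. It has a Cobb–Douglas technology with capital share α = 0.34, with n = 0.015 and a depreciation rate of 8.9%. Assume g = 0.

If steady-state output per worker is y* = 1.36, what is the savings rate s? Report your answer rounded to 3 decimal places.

Steady state requires s·f(k) = (n + δ)·k, i.e. s·k^α = (n + δ)·k.
Since y* = [s/(n + δ)]^(α/(1−α)), we have s/(n + δ) = (y*)^((1−α)/α) = 1.36^1.9412 = 1.8165.
Therefore s = 1.8165 × (n + δ) = 1.8165 × 0.104 = 0.1889.

s ≈ 0.189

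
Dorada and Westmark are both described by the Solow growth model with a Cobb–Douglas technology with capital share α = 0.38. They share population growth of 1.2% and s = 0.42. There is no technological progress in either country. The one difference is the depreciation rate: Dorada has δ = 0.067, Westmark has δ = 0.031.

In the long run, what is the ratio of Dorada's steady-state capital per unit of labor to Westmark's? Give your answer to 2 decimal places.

Steady-state k* = [s/(n + δ)]^(1/(1−α)), so the ratio is [ (s_D/(n + δ)_D) / (s_W/(n + δ)_W) ]^1.6129.
s_D/(n + δ)_D = 0.42/0.079 = 5.3165; s_W/(n + δ)_W = 0.42/0.043 = 9.7674.
Ratio = (5.3165/9.7674)^1.6129 = 0.5443^1.6129 ≈ 0.3749

k*_D / k*_W ≈ 0.37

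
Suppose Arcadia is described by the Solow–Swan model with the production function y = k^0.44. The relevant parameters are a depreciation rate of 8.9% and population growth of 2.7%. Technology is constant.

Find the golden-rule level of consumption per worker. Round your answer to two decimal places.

At the golden rule, f'(k) = n + δ, so α·k^(α−1) = n + δ and k_gold = (α/(n + δ))^(1/(1−α)).
k_gold = (0.44/0.116)^(1/0.56) = 3.7931^1.7857 ≈ 10.8121
c_gold = f(k_gold) − (n + δ)·k_gold = 2.8505 − 0.116×10.8121 ≈ 1.5963

c_gold ≈ 1.60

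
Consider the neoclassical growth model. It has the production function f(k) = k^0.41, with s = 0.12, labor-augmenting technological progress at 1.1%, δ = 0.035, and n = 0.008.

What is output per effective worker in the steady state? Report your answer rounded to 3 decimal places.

y* = 1.742

In steady state, investment equals break-even investment: s·k^α = (n + g + δ)·k.
Dividing both sides by k: k^(1−α) = s / (n + g + δ).
k^0.59 = 0.12 / (0.008 + 0.011 + 0.035) = 0.12 / 0.054 = 2.2222
k* = 2.2222^(1/0.59) ≈ 3.8705
y* = (k*)^α = 3.8705^0.41 ≈ 1.7417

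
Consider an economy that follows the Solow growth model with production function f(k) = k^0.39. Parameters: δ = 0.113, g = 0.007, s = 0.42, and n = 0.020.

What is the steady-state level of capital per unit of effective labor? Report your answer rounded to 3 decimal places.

At the steady state, Δk = 0, so s·k^α = (n + g + δ)·k.
Rearranging, k^(1−α) = s / (n + g + δ).
k^0.61 = 0.42 / (0.020 + 0.007 + 0.113) = 0.42 / 0.140 = 3.0000
k* = 3.0000^(1/0.61) ≈ 6.0557

k* = 6.056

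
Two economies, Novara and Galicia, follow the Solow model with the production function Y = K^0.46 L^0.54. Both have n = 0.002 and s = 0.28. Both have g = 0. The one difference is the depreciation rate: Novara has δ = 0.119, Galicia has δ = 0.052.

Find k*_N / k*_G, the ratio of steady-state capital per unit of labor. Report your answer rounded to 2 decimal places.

k*_N / k*_G ≈ 0.22

Steady-state k* = [s/(n + δ)]^(1/(1−α)), so the ratio is [ (s_N/(n + δ)_N) / (s_G/(n + δ)_G) ]^1.8519.
s_N/(n + δ)_N = 0.28/0.121 = 2.3140; s_G/(n + δ)_G = 0.28/0.054 = 5.1852.
Ratio = (2.3140/5.1852)^1.8519 = 0.4463^1.8519 ≈ 0.2245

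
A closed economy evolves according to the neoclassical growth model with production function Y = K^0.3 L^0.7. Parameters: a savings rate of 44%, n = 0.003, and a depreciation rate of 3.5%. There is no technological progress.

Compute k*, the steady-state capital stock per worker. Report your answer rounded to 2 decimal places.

k* ≈ 33.08

At the steady state, Δk = 0, so s·k^α = (n + δ)·k.
Dividing both sides by k: k^(1−α) = s / (n + δ).
k^0.7 = 0.44 / (0.003 + 0.035) = 0.44 / 0.038 = 11.5789
k* = 11.5789^(1/0.7) ≈ 33.0769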